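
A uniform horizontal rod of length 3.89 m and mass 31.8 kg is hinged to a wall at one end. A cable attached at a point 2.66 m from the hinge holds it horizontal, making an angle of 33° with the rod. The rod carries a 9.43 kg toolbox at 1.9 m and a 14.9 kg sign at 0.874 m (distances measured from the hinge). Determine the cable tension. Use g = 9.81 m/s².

Sum moments about the hinge (the unknown hinge reaction has zero arm there).
Beam weight: 31.8 × 9.81 = 312 N down at 1.945 m → arm 1.945 m, τ = 312 × 1.945 = 606.8 N·m clockwise.
Toolbox: 9.43 × 9.81 = 92.51 N down at 1.9 m → arm 1.9 m, τ = 92.51 × 1.9 = 175.8 N·m clockwise.
Sign: 14.9 × 9.81 = 146.2 N down at 0.874 m → arm 0.874 m, τ = 146.2 × 0.874 = 127.8 N·m clockwise.
Total clockwise load moment = 910.4 N·m.
The cable tension T acts at 2.66 m; only its component perpendicular to the rod, T sinθ, produces torque. sin 33° = 0.5446.
For rotational equilibrium, T × 2.66 × 0.5446 = 910.4, so T = 910.4 / 1.449 = 628 N.

T ≈ 628 N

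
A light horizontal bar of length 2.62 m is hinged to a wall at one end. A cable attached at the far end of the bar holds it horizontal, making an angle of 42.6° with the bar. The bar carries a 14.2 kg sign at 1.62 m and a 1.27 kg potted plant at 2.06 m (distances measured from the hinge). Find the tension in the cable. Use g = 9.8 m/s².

Sum moments about the hinge (the unknown hinge reaction has zero arm there).
Sign: 14.2 × 9.8 = 139.2 N down at 1.62 m → arm 1.62 m, τ = 139.2 × 1.62 = 225.5 N·m clockwise.
Potted plant: 1.27 × 9.8 = 12.45 N down at 2.06 m → arm 2.06 m, τ = 12.45 × 2.06 = 25.65 N·m clockwise.
Total clockwise load moment = 251.2 N·m.
The cable tension T acts at 2.62 m; only its component perpendicular to the bar, T sinθ, produces torque. sin 42.6° = 0.6769.
Στ = 0 ⇒ T × 2.62 × 0.6769 = 251.2 ⇒ T = 251.2 / 1.773 = 142 N.

T ≈ 142 N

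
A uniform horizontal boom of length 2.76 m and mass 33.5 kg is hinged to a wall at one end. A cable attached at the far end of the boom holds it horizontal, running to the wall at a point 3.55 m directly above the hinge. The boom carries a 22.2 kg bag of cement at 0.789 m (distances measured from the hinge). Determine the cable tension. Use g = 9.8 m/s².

T ≈ 287 N

About the hinge:
Beam weight: 33.5 × 9.8 = 328.3 N down at 1.38 m → arm 1.38 m, τ = 328.3 × 1.38 = 453.1 N·m clockwise.
Bag of cement: 22.2 × 9.8 = 217.6 N down at 0.789 m → arm 0.789 m, τ = 217.6 × 0.789 = 171.7 N·m clockwise.
Total clockwise load moment = 624.8 N·m.
The cable tension T acts at 2.76 m; only its component perpendicular to the boom, T sinθ, produces torque. sinθ = h/√(h²+d²) = 3.55/√(3.55²+2.76²) = 0.7895.
Balancing moments: T × 2.76 × 0.7895 = 624.8, giving T = 624.8 / 2.179 = 287 N.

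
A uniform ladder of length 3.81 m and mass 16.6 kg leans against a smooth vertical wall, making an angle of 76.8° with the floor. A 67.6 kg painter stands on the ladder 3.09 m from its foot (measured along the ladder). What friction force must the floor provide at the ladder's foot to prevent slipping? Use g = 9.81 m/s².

About the foot of the ladder:
Ladder weight 16.6×9.81 = 162.8 N acts at 1.905 m along the ladder; its horizontal arm is 1.905·cos76.8° = 0.435 m → τ = 70.82 N·m clockwise.
Painter: 67.6×9.81 = 663.2 N at 3.09 m → arm 0.7056 m → τ = 468 N·m clockwise.
Wall normal N acts horizontally at the top; its moment arm is the height L sinθ = 3.81·sin76.8° = 3.709 m, counterclockwise.
Balancing moments: N × 3.709 = 538.8, giving N = 145 N.
ΣFx = 0: friction at the foot balances the wall's push, so f = N_wall = 145 N.

f ≈ 145 N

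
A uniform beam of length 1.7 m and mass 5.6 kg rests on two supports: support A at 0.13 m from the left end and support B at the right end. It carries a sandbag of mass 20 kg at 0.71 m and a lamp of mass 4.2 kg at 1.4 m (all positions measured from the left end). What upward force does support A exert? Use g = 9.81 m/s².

R_A ≈ 161 N

Take moments about support B.
Beam weight: 5.6 × 9.81 = 54.94 N down at 0.85 m → arm 0.85 m, τ = 54.94 × 0.85 = 46.7 N·m counterclockwise.
Sandbag: 20 × 9.81 = 196.2 N down at 0.71 m → arm 0.99 m, τ = 196.2 × 0.99 = 194.2 N·m counterclockwise.
Lamp: 4.2 × 9.81 = 41.2 N down at 1.4 m → arm 0.3 m, τ = 41.2 × 0.3 = 12.36 N·m counterclockwise.
Net load moment about support B = 253.3 N·m counterclockwise.
Reaction R at support A is upward at 0.13 m, arm 1.57 m → moment R × 1.57 clockwise.
For rotational equilibrium, R × 1.57 = 253.3, so R = 161 N.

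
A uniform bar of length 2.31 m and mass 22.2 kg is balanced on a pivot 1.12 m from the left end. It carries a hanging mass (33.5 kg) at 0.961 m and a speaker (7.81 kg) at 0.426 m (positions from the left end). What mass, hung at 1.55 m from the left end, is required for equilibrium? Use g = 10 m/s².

About the pivot (at 1.12 m from the left end):
Beam weight: 22.2 × 10 = 222 N down at 1.155 m → arm 0.035 m, τ = 222 × 0.035 = 7.77 N·m clockwise.
Hanging mass: 33.5 × 10 = 335 N down at 0.961 m → arm 0.159 m, τ = 335 × 0.159 = 53.27 N·m counterclockwise.
Speaker: 7.81 × 10 = 78.1 N down at 0.426 m → arm 0.694 m, τ = 78.1 × 0.694 = 54.2 N·m counterclockwise.
Net moment of known loads = 99.7 N·m counterclockwise.
An unknown mass m at 1.55 m has arm 0.43 m; its moment is m·g·0.43 clockwise.
Στ = 0 ⇒ m × 10 × 0.43 = 99.7 ⇒ m = 99.7 / (10 × 0.43) = 23.2 kg.

m ≈ 23.2 kg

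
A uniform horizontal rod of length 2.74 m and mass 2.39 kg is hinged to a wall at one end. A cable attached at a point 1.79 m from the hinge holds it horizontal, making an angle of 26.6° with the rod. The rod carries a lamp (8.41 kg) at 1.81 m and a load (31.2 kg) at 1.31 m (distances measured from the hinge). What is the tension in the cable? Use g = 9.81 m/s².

T ≈ 727 N

Choose the hinge as the axis so the unknown hinge reaction has zero arm there.
Beam weight: 2.39 × 9.81 = 23.45 N down at 1.37 m → arm 1.37 m, τ = 23.45 × 1.37 = 32.13 N·m clockwise.
Lamp: 8.41 × 9.81 = 82.5 N down at 1.81 m → arm 1.81 m, τ = 82.5 × 1.81 = 149.3 N·m clockwise.
Load: 31.2 × 9.81 = 306.1 N down at 1.31 m → arm 1.31 m, τ = 306.1 × 1.31 = 401 N·m clockwise.
Total clockwise load moment = 582.4 N·m.
The cable tension T acts at 1.79 m; only its component perpendicular to the rod, T sinθ, produces torque. sin 26.6° = 0.4478.
For rotational equilibrium, T × 1.79 × 0.4478 = 582.4, so T = 582.4 / 0.8016 = 727 N.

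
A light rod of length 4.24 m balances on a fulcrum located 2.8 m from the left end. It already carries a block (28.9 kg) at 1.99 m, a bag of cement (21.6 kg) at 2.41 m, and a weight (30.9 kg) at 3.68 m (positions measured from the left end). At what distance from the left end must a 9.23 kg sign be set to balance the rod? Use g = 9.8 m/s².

Choose the fulcrum (at 2.8 m from the left end) as the axis so the support reaction has zero arm there.
Block: 28.9 × 9.8 = 283.2 N down at 1.99 m → arm 0.81 m, τ = 283.2 × 0.81 = 229.4 N·m counterclockwise.
Bag of cement: 21.6 × 9.8 = 211.7 N down at 2.41 m → arm 0.39 m, τ = 211.7 × 0.39 = 82.56 N·m counterclockwise.
Weight: 30.9 × 9.8 = 302.8 N down at 3.68 m → arm 0.88 m, τ = 302.8 × 0.88 = 266.5 N·m clockwise.
Net moment of existing loads = 45.46 N·m counterclockwise.
The sign weighs 9.23 × 9.8 = 90.45 N and must supply an equal clockwise moment, so its lever arm about the fulcrum is 45.46 / 90.45 = 0.503 m.
That puts it at 2.8 + 0.503 = 3.3 m from the left end.

x ≈ 3.3 m from the left end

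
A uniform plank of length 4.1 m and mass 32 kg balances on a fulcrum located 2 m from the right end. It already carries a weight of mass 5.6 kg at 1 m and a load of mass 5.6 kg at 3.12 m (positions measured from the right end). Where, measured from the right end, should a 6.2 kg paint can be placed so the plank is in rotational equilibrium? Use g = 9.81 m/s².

x ≈ 1.63 m from the right end

Sum moments about the fulcrum (at 2 m from the right end) (the support reaction has zero arm there).
Beam weight: 32 × 9.81 = 313.9 N down at 2.05 m → arm 0.05 m, τ = 313.9 × 0.05 = 15.7 N·m counterclockwise.
Weight: 5.6 × 9.81 = 54.94 N down at 1 m → arm 1 m, τ = 54.94 × 1 = 54.94 N·m clockwise.
Load: 5.6 × 9.81 = 54.94 N down at 3.12 m → arm 1.12 m, τ = 54.94 × 1.12 = 61.53 N·m counterclockwise.
Net moment of existing loads = 22.29 N·m counterclockwise.
The paint can weighs 6.2 × 9.81 = 60.82 N and must supply an equal clockwise moment, so its lever arm about the fulcrum is 22.29 / 60.82 = 0.366 m.
That puts it at 2 − 0.366 = 1.63 m from the right end.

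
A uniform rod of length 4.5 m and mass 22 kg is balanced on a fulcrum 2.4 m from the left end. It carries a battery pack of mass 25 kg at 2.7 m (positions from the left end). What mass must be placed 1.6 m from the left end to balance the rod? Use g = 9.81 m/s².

About the fulcrum (at 2.4 m from the left end):
Beam weight: 22 × 9.81 = 215.8 N down at 2.25 m → arm 0.15 m, τ = 215.8 × 0.15 = 32.37 N·m counterclockwise.
Battery pack: 25 × 9.81 = 245.2 N down at 2.7 m → arm 0.3 m, τ = 245.2 × 0.3 = 73.56 N·m clockwise.
Net moment of known loads = 41.19 N·m clockwise.
An unknown mass m at 1.6 m has arm 0.8 m; its moment is m·g·0.8 counterclockwise.
Balancing moments: m × 9.81 × 0.8 = 41.19, giving m = 41.19 / (9.81 × 0.8) = 5.25 kg.

m ≈ 5.25 kg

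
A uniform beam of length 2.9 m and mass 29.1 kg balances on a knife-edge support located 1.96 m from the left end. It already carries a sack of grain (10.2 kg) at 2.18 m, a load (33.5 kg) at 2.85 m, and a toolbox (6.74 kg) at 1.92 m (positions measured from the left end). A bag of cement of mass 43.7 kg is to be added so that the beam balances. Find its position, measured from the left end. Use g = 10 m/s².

Choose the knife-edge support (at 1.96 m from the left end) as the axis so the support reaction has zero arm there.
Beam weight: 29.1 × 10 = 291 N down at 1.45 m → arm 0.51 m, τ = 291 × 0.51 = 148.4 N·m counterclockwise.
Sack of grain: 10.2 × 10 = 102 N down at 2.18 m → arm 0.22 m, τ = 102 × 0.22 = 22.44 N·m clockwise.
Load: 33.5 × 10 = 335 N down at 2.85 m → arm 0.89 m, τ = 335 × 0.89 = 298.1 N·m clockwise.
Toolbox: 6.74 × 10 = 67.4 N down at 1.92 m → arm 0.04 m, τ = 67.4 × 0.04 = 2.696 N·m counterclockwise.
Net moment of existing loads = 169.4 N·m clockwise.
The bag of cement weighs 43.7 × 10 = 437 N and must supply an equal counterclockwise moment, so its lever arm about the knife-edge support is 169.4 / 437 = 0.388 m.
That puts it at 1.96 − 0.388 = 1.57 m from the left end.

x ≈ 1.57 m from the left end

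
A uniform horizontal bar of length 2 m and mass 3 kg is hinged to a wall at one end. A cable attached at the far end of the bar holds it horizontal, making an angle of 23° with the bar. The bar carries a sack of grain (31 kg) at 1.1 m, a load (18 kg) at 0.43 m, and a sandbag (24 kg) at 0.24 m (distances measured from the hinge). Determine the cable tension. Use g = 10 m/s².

Sum moments about the hinge (the unknown hinge reaction has zero arm there).
Beam weight: 3 × 10 = 30 N down at 1 m → arm 1 m, τ = 30 × 1 = 30 N·m clockwise.
Sack of grain: 31 × 10 = 310 N down at 1.1 m → arm 1.1 m, τ = 310 × 1.1 = 341 N·m clockwise.
Load: 18 × 10 = 180 N down at 0.43 m → arm 0.43 m, τ = 180 × 0.43 = 77.4 N·m clockwise.
Sandbag: 24 × 10 = 240 N down at 0.24 m → arm 0.24 m, τ = 240 × 0.24 = 57.6 N·m clockwise.
Total clockwise load moment = 506 N·m.
The cable tension T acts at 2 m; only its component perpendicular to the bar, T sinθ, produces torque. sin 23° = 0.3907.
For rotational equilibrium, T × 2 × 0.3907 = 506, so T = 506 / 0.7814 = 648 N.

T ≈ 648 N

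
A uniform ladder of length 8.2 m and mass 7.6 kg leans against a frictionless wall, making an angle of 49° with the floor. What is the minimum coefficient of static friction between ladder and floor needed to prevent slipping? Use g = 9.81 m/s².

μ_min ≈ 0.435

About the foot of the ladder:
Ladder weight 7.6×9.81 = 74.56 N acts at 4.1 m along the ladder; its horizontal arm is 4.1·cos49° = 2.69 m → τ = 200.6 N·m clockwise.
Wall normal N acts horizontally at the top; its moment arm is the height L sinθ = 8.2·sin49° = 6.189 m, counterclockwise.
Στ = 0 ⇒ N × 6.189 = 200.6 ⇒ N = 32.41 N.
ΣFx = 0 ⇒ f = N_wall = 32.41 N. ΣFy = 0 ⇒ N_floor = 74.56 N.
μ_min = f / N_floor = 32.41 / 74.56 = 0.435.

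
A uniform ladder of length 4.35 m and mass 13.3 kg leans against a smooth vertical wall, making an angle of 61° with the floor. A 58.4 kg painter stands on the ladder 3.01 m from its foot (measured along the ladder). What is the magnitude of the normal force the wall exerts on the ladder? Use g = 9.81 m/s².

Take moments about the foot of the ladder.
Ladder weight 13.3×9.81 = 130.5 N acts at 2.175 m along the ladder; its horizontal arm is 2.175·cos61° = 1.054 m → τ = 137.5 N·m clockwise.
Painter: 58.4×9.81 = 572.9 N at 3.01 m → arm 1.459 m → τ = 835.9 N·m clockwise.
Wall normal N acts horizontally at the top; its moment arm is the height L sinθ = 4.35·sin61° = 3.805 m, counterclockwise.
Setting net torque to zero: N × 3.805 = 973.4 → N = 256 N.

N_wall ≈ 256 N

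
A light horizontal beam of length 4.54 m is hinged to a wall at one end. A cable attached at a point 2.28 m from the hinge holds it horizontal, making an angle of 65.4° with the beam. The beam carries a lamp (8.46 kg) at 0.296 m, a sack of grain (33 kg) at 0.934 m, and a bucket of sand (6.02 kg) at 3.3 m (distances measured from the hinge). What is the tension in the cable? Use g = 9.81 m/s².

Take moments about the hinge.
Lamp: 8.46 × 9.81 = 82.99 N down at 0.296 m → arm 0.296 m, τ = 82.99 × 0.296 = 24.57 N·m clockwise.
Sack of grain: 33 × 9.81 = 323.7 N down at 0.934 m → arm 0.934 m, τ = 323.7 × 0.934 = 302.3 N·m clockwise.
Bucket of sand: 6.02 × 9.81 = 59.06 N down at 3.3 m → arm 3.3 m, τ = 59.06 × 3.3 = 194.9 N·m clockwise.
Total clockwise load moment = 521.8 N·m.
The cable tension T acts at 2.28 m; only its component perpendicular to the beam, T sinθ, produces torque. sin 65.4° = 0.9092.
Balancing moments: T × 2.28 × 0.9092 = 521.8, giving T = 521.8 / 2.073 = 252 N.

T ≈ 252 N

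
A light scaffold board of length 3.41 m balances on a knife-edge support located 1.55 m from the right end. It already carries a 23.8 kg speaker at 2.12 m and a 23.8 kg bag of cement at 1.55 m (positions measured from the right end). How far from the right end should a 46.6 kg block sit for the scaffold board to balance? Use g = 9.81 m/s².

x ≈ 1.26 m from the right end

About the knife-edge support (at 1.55 m from the right end):
Speaker: 23.8 × 9.81 = 233.5 N down at 2.12 m → arm 0.57 m, τ = 233.5 × 0.57 = 133.1 N·m counterclockwise.
Bag of cement: acts at the knife-edge support, moment arm 0 → no torque.
Net moment of existing loads = 133.1 N·m counterclockwise.
The block weighs 46.6 × 9.81 = 457.1 N and must supply an equal clockwise moment, so its lever arm about the knife-edge support is 133.1 / 457.1 = 0.291 m.
That puts it at 1.55 − 0.291 = 1.26 m from the right end.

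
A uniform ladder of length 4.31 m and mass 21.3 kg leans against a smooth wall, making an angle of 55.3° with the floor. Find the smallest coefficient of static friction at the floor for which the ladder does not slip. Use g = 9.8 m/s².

μ_min ≈ 0.346

Take moments about the foot of the ladder.
Ladder weight 21.3×9.8 = 208.7 N acts at 2.155 m along the ladder; its horizontal arm is 2.155·cos55.3° = 1.227 m → τ = 256.1 N·m clockwise.
Wall normal N acts horizontally at the top; its moment arm is the height L sinθ = 4.31·sin55.3° = 3.543 m, counterclockwise.
Setting net torque to zero: N × 3.543 = 256.1 → N = 72.28 N.
ΣFx = 0 ⇒ f = N_wall = 72.28 N. ΣFy = 0 ⇒ N_floor = 208.7 N.
μ_min = f / N_floor = 72.28 / 208.7 = 0.346.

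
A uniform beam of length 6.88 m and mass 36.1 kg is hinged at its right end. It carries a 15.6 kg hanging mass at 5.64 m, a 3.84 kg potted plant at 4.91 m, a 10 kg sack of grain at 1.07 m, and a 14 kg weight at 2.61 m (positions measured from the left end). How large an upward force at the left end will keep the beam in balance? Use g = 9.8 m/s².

F ≈ 383 N

About the right end:
Beam weight: 36.1 × 9.8 = 353.8 N down at 3.44 m → arm 3.44 m, τ = 353.8 × 3.44 = 1217 N·m counterclockwise.
Hanging mass: 15.6 × 9.8 = 152.9 N down at 5.64 m → arm 1.24 m, τ = 152.9 × 1.24 = 189.6 N·m counterclockwise.
Potted plant: 3.84 × 9.8 = 37.63 N down at 4.91 m → arm 1.97 m, τ = 37.63 × 1.97 = 74.13 N·m counterclockwise.
Sack of grain: 10 × 9.8 = 98 N down at 1.07 m → arm 5.81 m, τ = 98 × 5.81 = 569.4 N·m counterclockwise.
Weight: 14 × 9.8 = 137.2 N down at 2.61 m → arm 4.27 m, τ = 137.2 × 4.27 = 585.8 N·m counterclockwise.
Net moment of the loads = 2636 N·m counterclockwise.
The upward force F acts at the left end, arm 6.88 m, giving F × 6.88 clockwise.
Στ = 0 ⇒ F × 6.88 = 2636 ⇒ F = 2636 / 6.88 = 383 N.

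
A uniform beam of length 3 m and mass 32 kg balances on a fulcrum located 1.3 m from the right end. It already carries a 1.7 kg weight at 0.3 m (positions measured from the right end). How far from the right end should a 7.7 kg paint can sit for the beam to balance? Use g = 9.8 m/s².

x ≈ 0.69 m from the right end

Taking torques about the fulcrum (at 1.3 m from the right end):
Beam weight: 32 × 9.8 = 313.6 N down at 1.5 m → arm 0.2 m, τ = 313.6 × 0.2 = 62.72 N·m counterclockwise.
Weight: 1.7 × 9.8 = 16.66 N down at 0.3 m → arm 1 m, τ = 16.66 × 1 = 16.66 N·m clockwise.
Net moment of existing loads = 46.06 N·m counterclockwise.
The paint can weighs 7.7 × 9.8 = 75.46 N and must supply an equal clockwise moment, so its lever arm about the fulcrum is 46.06 / 75.46 = 0.61 m.
That puts it at 1.3 − 0.61 = 0.69 m from the right end.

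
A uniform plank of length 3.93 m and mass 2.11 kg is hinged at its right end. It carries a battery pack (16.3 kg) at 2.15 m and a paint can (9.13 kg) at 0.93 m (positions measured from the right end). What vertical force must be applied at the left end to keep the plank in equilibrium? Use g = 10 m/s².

About the right end:
Beam weight: 2.11 × 10 = 21.1 N down at 1.965 m → arm 1.965 m, τ = 21.1 × 1.965 = 41.46 N·m counterclockwise.
Battery pack: 16.3 × 10 = 163 N down at 2.15 m → arm 2.15 m, τ = 163 × 2.15 = 350.4 N·m counterclockwise.
Paint can: 9.13 × 10 = 91.3 N down at 0.93 m → arm 0.93 m, τ = 91.3 × 0.93 = 84.91 N·m counterclockwise.
Net moment of the loads = 476.8 N·m counterclockwise.
The upward force F acts at the left end, arm 3.93 m, giving F × 3.93 clockwise.
Balancing moments: F × 3.93 = 476.8, giving F = 476.8 / 3.93 = 121 N.

F ≈ 121 N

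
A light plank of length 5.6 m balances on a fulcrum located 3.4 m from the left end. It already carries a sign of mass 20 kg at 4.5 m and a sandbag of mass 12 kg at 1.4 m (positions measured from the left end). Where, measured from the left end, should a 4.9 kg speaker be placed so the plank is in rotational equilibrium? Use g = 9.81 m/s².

Sum moments about the fulcrum (at 3.4 m from the left end) (the support reaction has zero arm there).
Sign: 20 × 9.81 = 196.2 N down at 4.5 m → arm 1.1 m, τ = 196.2 × 1.1 = 215.8 N·m clockwise.
Sandbag: 12 × 9.81 = 117.7 N down at 1.4 m → arm 2 m, τ = 117.7 × 2 = 235.4 N·m counterclockwise.
Net moment of existing loads = 19.6 N·m counterclockwise.
The speaker weighs 4.9 × 9.81 = 48.07 N and must supply an equal clockwise moment, so its lever arm about the fulcrum is 19.6 / 48.07 = 0.408 m.
That puts it at 3.4 + 0.408 = 3.81 m from the left end.

x ≈ 3.81 m from the left end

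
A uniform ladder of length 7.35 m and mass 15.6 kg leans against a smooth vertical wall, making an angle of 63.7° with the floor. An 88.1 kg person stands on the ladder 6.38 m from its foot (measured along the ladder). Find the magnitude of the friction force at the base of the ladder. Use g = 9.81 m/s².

Choose the foot of the ladder as the axis so the floor normal and friction both act there and drop out.
Ladder weight 15.6×9.81 = 153 N acts at 3.675 m along the ladder; its horizontal arm is 3.675·cos63.7° = 1.628 m → τ = 249.1 N·m clockwise.
Person: 88.1×9.81 = 864.3 N at 6.38 m → arm 2.827 m → τ = 2443 N·m clockwise.
Wall normal N acts horizontally at the top; its moment arm is the height L sinθ = 7.35·sin63.7° = 6.589 m, counterclockwise.
Setting net torque to zero: N × 6.589 = 2692 → N = 409 N.
ΣFx = 0: friction at the foot balances the wall's push, so f = N_wall = 409 N.

f ≈ 409 N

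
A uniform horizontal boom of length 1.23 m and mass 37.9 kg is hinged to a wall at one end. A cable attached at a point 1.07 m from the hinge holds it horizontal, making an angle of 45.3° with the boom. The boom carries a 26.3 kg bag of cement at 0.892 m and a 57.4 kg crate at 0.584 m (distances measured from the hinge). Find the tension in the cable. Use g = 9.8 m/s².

About the hinge:
Beam weight: 37.9 × 9.8 = 371.4 N down at 0.615 m → arm 0.615 m, τ = 371.4 × 0.615 = 228.4 N·m clockwise.
Bag of cement: 26.3 × 9.8 = 257.7 N down at 0.892 m → arm 0.892 m, τ = 257.7 × 0.892 = 229.9 N·m clockwise.
Crate: 57.4 × 9.8 = 562.5 N down at 0.584 m → arm 0.584 m, τ = 562.5 × 0.584 = 328.5 N·m clockwise.
Total clockwise load moment = 786.8 N·m.
The cable tension T acts at 1.07 m; only its component perpendicular to the boom, T sinθ, produces torque. sin 45.3° = 0.7108.
Στ = 0 ⇒ T × 1.07 × 0.7108 = 786.8 ⇒ T = 786.8 / 0.7606 = 1030 N.

T ≈ 1030 N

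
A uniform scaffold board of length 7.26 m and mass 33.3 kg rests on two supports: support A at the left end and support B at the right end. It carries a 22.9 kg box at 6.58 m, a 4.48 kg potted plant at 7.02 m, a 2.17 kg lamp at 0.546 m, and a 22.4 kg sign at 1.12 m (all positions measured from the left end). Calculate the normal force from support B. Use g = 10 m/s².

About support A:
Beam weight: 33.3 × 10 = 333 N down at 3.63 m → arm 3.63 m, τ = 333 × 3.63 = 1209 N·m clockwise.
Box: 22.9 × 10 = 229 N down at 6.58 m → arm 6.58 m, τ = 229 × 6.58 = 1507 N·m clockwise.
Potted plant: 4.48 × 10 = 44.8 N down at 7.02 m → arm 7.02 m, τ = 44.8 × 7.02 = 314.5 N·m clockwise.
Lamp: 2.17 × 10 = 21.7 N down at 0.546 m → arm 0.546 m, τ = 21.7 × 0.546 = 11.85 N·m clockwise.
Sign: 22.4 × 10 = 224 N down at 1.12 m → arm 1.12 m, τ = 224 × 1.12 = 250.9 N·m clockwise.
Net load moment about support A = 3293 N·m clockwise.
Reaction R at support B is upward at 7.26 m, arm 7.26 m → moment R × 7.26 counterclockwise.
For rotational equilibrium, R × 7.26 = 3293, so R = 454 N.

R_B ≈ 454 N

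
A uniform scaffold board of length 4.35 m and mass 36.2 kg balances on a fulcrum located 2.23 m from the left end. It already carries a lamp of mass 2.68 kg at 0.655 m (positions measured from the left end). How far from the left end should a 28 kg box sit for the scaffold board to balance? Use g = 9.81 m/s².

x ≈ 2.45 m from the left end

Choose the fulcrum (at 2.23 m from the left end) as the axis so the support reaction has zero arm there.
Beam weight: 36.2 × 9.81 = 355.1 N down at 2.175 m → arm 0.055 m, τ = 355.1 × 0.055 = 19.53 N·m counterclockwise.
Lamp: 2.68 × 9.81 = 26.29 N down at 0.655 m → arm 1.575 m, τ = 26.29 × 1.575 = 41.41 N·m counterclockwise.
Net moment of existing loads = 60.94 N·m counterclockwise.
The box weighs 28 × 9.81 = 274.7 N and must supply an equal clockwise moment, so its lever arm about the fulcrum is 60.94 / 274.7 = 0.222 m.
That puts it at 2.23 + 0.222 = 2.45 m from the left end.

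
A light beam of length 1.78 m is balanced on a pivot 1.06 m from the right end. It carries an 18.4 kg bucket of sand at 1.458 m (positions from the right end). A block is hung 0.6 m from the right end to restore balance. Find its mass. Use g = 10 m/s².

Take moments about the pivot (at 1.06 m from the right end).
Bucket of sand: 18.4 × 10 = 184 N down at 1.458 m → arm 0.398 m, τ = 184 × 0.398 = 73.23 N·m counterclockwise.
Net moment of known loads = 73.23 N·m counterclockwise.
An unknown mass m at 0.6 m has arm 0.46 m; its moment is m·g·0.46 clockwise.
Στ = 0 ⇒ m × 10 × 0.46 = 73.23 ⇒ m = 73.23 / (10 × 0.46) = 15.9 kg.

m ≈ 15.9 kg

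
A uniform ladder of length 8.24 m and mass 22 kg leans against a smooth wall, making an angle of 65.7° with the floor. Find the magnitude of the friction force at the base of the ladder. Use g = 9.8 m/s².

About the foot of the ladder:
Ladder weight 22×9.8 = 215.6 N acts at 4.12 m along the ladder; its horizontal arm is 4.12·cos65.7° = 1.695 m → τ = 365.4 N·m clockwise.
Wall normal N acts horizontally at the top; its moment arm is the height L sinθ = 8.24·sin65.7° = 7.51 m, counterclockwise.
Balancing moments: N × 7.51 = 365.4, giving N = 48.7 N.
ΣFx = 0: friction at the foot balances the wall's push, so f = N_wall = 48.7 N.

f ≈ 48.7 N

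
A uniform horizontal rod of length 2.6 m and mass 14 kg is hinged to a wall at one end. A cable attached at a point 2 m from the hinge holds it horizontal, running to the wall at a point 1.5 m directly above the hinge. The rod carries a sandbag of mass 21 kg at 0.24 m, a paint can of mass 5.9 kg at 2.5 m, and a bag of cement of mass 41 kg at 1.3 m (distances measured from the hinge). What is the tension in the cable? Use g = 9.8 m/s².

Choose the hinge as the axis so the unknown hinge reaction has zero arm there.
Beam weight: 14 × 9.8 = 137.2 N down at 1.3 m → arm 1.3 m, τ = 137.2 × 1.3 = 178.4 N·m clockwise.
Sandbag: 21 × 9.8 = 205.8 N down at 0.24 m → arm 0.24 m, τ = 205.8 × 0.24 = 49.39 N·m clockwise.
Paint can: 5.9 × 9.8 = 57.82 N down at 2.5 m → arm 2.5 m, τ = 57.82 × 2.5 = 144.6 N·m clockwise.
Bag of cement: 41 × 9.8 = 401.8 N down at 1.3 m → arm 1.3 m, τ = 401.8 × 1.3 = 522.3 N·m clockwise.
Total clockwise load moment = 894.7 N·m.
The cable tension T acts at 2 m; only its component perpendicular to the rod, T sinθ, produces torque. sinθ = h/√(h²+d²) = 1.5/√(1.5²+2²) = 0.6.
Στ = 0 ⇒ T × 2 × 0.6 = 894.7 ⇒ T = 894.7 / 1.2 = 746 N.

T ≈ 746 N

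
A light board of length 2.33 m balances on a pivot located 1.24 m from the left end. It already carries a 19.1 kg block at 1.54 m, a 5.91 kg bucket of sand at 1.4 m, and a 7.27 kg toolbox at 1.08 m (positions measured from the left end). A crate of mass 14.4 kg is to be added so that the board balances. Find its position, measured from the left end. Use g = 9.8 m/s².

x ≈ 0.857 m from the left end

Take moments about the pivot (at 1.24 m from the left end).
Block: 19.1 × 9.8 = 187.2 N down at 1.54 m → arm 0.3 m, τ = 187.2 × 0.3 = 56.16 N·m clockwise.
Bucket of sand: 5.91 × 9.8 = 57.92 N down at 1.4 m → arm 0.16 m, τ = 57.92 × 0.16 = 9.267 N·m clockwise.
Toolbox: 7.27 × 9.8 = 71.25 N down at 1.08 m → arm 0.16 m, τ = 71.25 × 0.16 = 11.4 N·m counterclockwise.
Net moment of existing loads = 54.03 N·m clockwise.
The crate weighs 14.4 × 9.8 = 141.1 N and must supply an equal counterclockwise moment, so its lever arm about the pivot is 54.03 / 141.1 = 0.383 m.
That puts it at 1.24 − 0.383 = 0.857 m from the left end.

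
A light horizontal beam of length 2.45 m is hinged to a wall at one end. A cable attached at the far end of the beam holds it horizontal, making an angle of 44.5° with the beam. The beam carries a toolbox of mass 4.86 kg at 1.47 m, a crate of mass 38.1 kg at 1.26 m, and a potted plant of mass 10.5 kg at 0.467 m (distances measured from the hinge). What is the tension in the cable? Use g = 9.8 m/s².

T ≈ 343 N

Sum moments about the hinge (the unknown hinge reaction has zero arm there).
Toolbox: 4.86 × 9.8 = 47.63 N down at 1.47 m → arm 1.47 m, τ = 47.63 × 1.47 = 70.02 N·m clockwise.
Crate: 38.1 × 9.8 = 373.4 N down at 1.26 m → arm 1.26 m, τ = 373.4 × 1.26 = 470.5 N·m clockwise.
Potted plant: 10.5 × 9.8 = 102.9 N down at 0.467 m → arm 0.467 m, τ = 102.9 × 0.467 = 48.05 N·m clockwise.
Total clockwise load moment = 588.6 N·m.
The cable tension T acts at 2.45 m; only its component perpendicular to the beam, T sinθ, produces torque. sin 44.5° = 0.7009.
Στ = 0 ⇒ T × 2.45 × 0.7009 = 588.6 ⇒ T = 588.6 / 1.717 = 343 N.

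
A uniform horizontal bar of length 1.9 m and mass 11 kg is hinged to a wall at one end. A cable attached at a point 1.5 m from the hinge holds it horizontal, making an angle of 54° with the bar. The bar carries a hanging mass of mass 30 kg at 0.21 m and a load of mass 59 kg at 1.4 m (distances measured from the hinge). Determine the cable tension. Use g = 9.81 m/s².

T ≈ 803 N

About the hinge:
Beam weight: 11 × 9.81 = 107.9 N down at 0.95 m → arm 0.95 m, τ = 107.9 × 0.95 = 102.5 N·m clockwise.
Hanging mass: 30 × 9.81 = 294.3 N down at 0.21 m → arm 0.21 m, τ = 294.3 × 0.21 = 61.8 N·m clockwise.
Load: 59 × 9.81 = 578.8 N down at 1.4 m → arm 1.4 m, τ = 578.8 × 1.4 = 810.3 N·m clockwise.
Total clockwise load moment = 974.6 N·m.
The cable tension T acts at 1.5 m; only its component perpendicular to the bar, T sinθ, produces torque. sin 54° = 0.809.
Στ = 0 ⇒ T × 1.5 × 0.809 = 974.6 ⇒ T = 974.6 / 1.214 = 803 N.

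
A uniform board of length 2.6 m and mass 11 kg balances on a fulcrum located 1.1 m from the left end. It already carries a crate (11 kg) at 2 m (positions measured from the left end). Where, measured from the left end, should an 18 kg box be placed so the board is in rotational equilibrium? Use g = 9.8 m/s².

x ≈ 0.428 m from the left end

Choose the fulcrum (at 1.1 m from the left end) as the axis so the support reaction has zero arm there.
Beam weight: 11 × 9.8 = 107.8 N down at 1.3 m → arm 0.2 m, τ = 107.8 × 0.2 = 21.56 N·m clockwise.
Crate: 11 × 9.8 = 107.8 N down at 2 m → arm 0.9 m, τ = 107.8 × 0.9 = 97.02 N·m clockwise.
Net moment of existing loads = 118.6 N·m clockwise.
The box weighs 18 × 9.8 = 176.4 N and must supply an equal counterclockwise moment, so its lever arm about the fulcrum is 118.6 / 176.4 = 0.672 m.
That puts it at 1.1 − 0.672 = 0.428 m from the left end.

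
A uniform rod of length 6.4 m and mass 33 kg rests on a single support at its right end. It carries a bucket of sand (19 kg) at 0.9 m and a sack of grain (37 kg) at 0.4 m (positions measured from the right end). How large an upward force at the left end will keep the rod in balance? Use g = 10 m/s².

F ≈ 215 N

Take moments about the right end.
Beam weight: 33 × 10 = 330 N down at 3.2 m → arm 3.2 m, τ = 330 × 3.2 = 1056 N·m counterclockwise.
Bucket of sand: 19 × 10 = 190 N down at 0.9 m → arm 0.9 m, τ = 190 × 0.9 = 171 N·m counterclockwise.
Sack of grain: 37 × 10 = 370 N down at 0.4 m → arm 0.4 m, τ = 370 × 0.4 = 148 N·m counterclockwise.
Net moment of the loads = 1375 N·m counterclockwise.
The upward force F acts at the left end, arm 6.4 m, giving F × 6.4 clockwise.
Στ = 0 ⇒ F × 6.4 = 1375 ⇒ F = 1375 / 6.4 = 215 N.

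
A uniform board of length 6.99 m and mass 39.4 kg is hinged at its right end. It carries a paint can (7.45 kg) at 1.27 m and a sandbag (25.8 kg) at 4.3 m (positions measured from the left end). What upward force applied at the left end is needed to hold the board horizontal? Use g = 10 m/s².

Choose the right end as the axis so the unknown pivot reaction has zero arm there.
Beam weight: 39.4 × 10 = 394 N down at 3.495 m → arm 3.495 m, τ = 394 × 3.495 = 1377 N·m counterclockwise.
Paint can: 7.45 × 10 = 74.5 N down at 1.27 m → arm 5.72 m, τ = 74.5 × 5.72 = 426.1 N·m counterclockwise.
Sandbag: 25.8 × 10 = 258 N down at 4.3 m → arm 2.69 m, τ = 258 × 2.69 = 694 N·m counterclockwise.
Net moment of the loads = 2497 N·m counterclockwise.
The upward force F acts at the left end, arm 6.99 m, giving F × 6.99 clockwise.
Setting net torque to zero: F × 6.99 = 2497 → F = 2497 / 6.99 = 357 N.

F ≈ 357 N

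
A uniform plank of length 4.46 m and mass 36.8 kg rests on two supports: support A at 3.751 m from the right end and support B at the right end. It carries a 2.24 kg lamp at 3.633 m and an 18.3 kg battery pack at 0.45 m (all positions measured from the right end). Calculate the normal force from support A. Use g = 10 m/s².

R_A ≈ 262 N

Take moments about support B.
Beam weight: 36.8 × 10 = 368 N down at 2.23 m → arm 2.23 m, τ = 368 × 2.23 = 820.6 N·m counterclockwise.
Lamp: 2.24 × 10 = 22.4 N down at 3.633 m → arm 3.633 m, τ = 22.4 × 3.633 = 81.38 N·m counterclockwise.
Battery pack: 18.3 × 10 = 183 N down at 0.45 m → arm 0.45 m, τ = 183 × 0.45 = 82.35 N·m counterclockwise.
Net load moment about support B = 984.3 N·m counterclockwise.
Reaction R at support A is upward at 3.751 m, arm 3.751 m → moment R × 3.751 clockwise.
Setting net torque to zero: R × 3.751 = 984.3 → R = 262 N.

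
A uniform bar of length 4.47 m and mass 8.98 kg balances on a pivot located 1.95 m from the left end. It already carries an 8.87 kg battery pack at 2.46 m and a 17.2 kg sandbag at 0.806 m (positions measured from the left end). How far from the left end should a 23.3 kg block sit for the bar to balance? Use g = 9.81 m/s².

Sum moments about the pivot (at 1.95 m from the left end) (the support reaction has zero arm there).
Beam weight: 8.98 × 9.81 = 88.09 N down at 2.235 m → arm 0.285 m, τ = 88.09 × 0.285 = 25.11 N·m clockwise.
Battery pack: 8.87 × 9.81 = 87.01 N down at 2.46 m → arm 0.51 m, τ = 87.01 × 0.51 = 44.38 N·m clockwise.
Sandbag: 17.2 × 9.81 = 168.7 N down at 0.806 m → arm 1.144 m, τ = 168.7 × 1.144 = 193 N·m counterclockwise.
Net moment of existing loads = 123.5 N·m counterclockwise.
The block weighs 23.3 × 9.81 = 228.6 N and must supply an equal clockwise moment, so its lever arm about the pivot is 123.5 / 228.6 = 0.54 m.
That puts it at 1.95 + 0.54 = 2.49 m from the left end.

x ≈ 2.49 m from the left end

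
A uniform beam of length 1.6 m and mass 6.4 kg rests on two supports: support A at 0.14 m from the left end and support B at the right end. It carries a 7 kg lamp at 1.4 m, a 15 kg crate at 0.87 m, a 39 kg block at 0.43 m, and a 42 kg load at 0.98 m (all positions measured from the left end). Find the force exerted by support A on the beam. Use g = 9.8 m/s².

R_A ≈ 598 N

Choose support B as the axis so its reaction then has zero moment arm.
Beam weight: 6.4 × 9.8 = 62.72 N down at 0.8 m → arm 0.8 m, τ = 62.72 × 0.8 = 50.18 N·m counterclockwise.
Lamp: 7 × 9.8 = 68.6 N down at 1.4 m → arm 0.2 m, τ = 68.6 × 0.2 = 13.72 N·m counterclockwise.
Crate: 15 × 9.8 = 147 N down at 0.87 m → arm 0.73 m, τ = 147 × 0.73 = 107.3 N·m counterclockwise.
Block: 39 × 9.8 = 382.2 N down at 0.43 m → arm 1.17 m, τ = 382.2 × 1.17 = 447.2 N·m counterclockwise.
Load: 42 × 9.8 = 411.6 N down at 0.98 m → arm 0.62 m, τ = 411.6 × 0.62 = 255.2 N·m counterclockwise.
Net load moment about support B = 873.6 N·m counterclockwise.
Reaction R at support A is upward at 0.14 m, arm 1.46 m → moment R × 1.46 clockwise.
For rotational equilibrium, R × 1.46 = 873.6, so R = 598 N.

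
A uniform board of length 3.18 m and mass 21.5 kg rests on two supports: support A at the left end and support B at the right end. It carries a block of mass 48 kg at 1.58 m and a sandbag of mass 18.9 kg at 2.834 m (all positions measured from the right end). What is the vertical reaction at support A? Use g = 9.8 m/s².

R_A ≈ 504 N

Take moments about support B.
Beam weight: 21.5 × 9.8 = 210.7 N down at 1.59 m → arm 1.59 m, τ = 210.7 × 1.59 = 335 N·m counterclockwise.
Block: 48 × 9.8 = 470.4 N down at 1.58 m → arm 1.58 m, τ = 470.4 × 1.58 = 743.2 N·m counterclockwise.
Sandbag: 18.9 × 9.8 = 185.2 N down at 2.834 m → arm 2.834 m, τ = 185.2 × 2.834 = 524.9 N·m counterclockwise.
Net load moment about support B = 1603 N·m counterclockwise.
Reaction R at support A is upward at 3.18 m, arm 3.18 m → moment R × 3.18 clockwise.
Balancing moments: R × 3.18 = 1603, giving R = 504 N.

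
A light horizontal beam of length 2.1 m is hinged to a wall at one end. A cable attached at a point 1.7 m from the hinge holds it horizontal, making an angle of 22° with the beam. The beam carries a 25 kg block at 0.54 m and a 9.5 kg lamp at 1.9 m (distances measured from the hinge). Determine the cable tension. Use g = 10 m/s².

T ≈ 495 N

Taking torques about the hinge:
Block: 25 × 10 = 250 N down at 0.54 m → arm 0.54 m, τ = 250 × 0.54 = 135 N·m clockwise.
Lamp: 9.5 × 10 = 95 N down at 1.9 m → arm 1.9 m, τ = 95 × 1.9 = 180.5 N·m clockwise.
Total clockwise load moment = 315.5 N·m.
The cable tension T acts at 1.7 m; only its component perpendicular to the beam, T sinθ, produces torque. sin 22° = 0.3746.
Setting net torque to zero: T × 1.7 × 0.3746 = 315.5 → T = 315.5 / 0.6368 = 495 N.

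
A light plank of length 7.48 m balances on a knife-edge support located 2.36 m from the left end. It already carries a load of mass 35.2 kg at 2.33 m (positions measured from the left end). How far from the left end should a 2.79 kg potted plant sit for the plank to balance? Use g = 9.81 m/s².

x ≈ 2.74 m from the left end

Take moments about the knife-edge support (at 2.36 m from the left end).
Load: 35.2 × 9.81 = 345.3 N down at 2.33 m → arm 0.03 m, τ = 345.3 × 0.03 = 10.36 N·m counterclockwise.
Net moment of existing loads = 10.36 N·m counterclockwise.
The potted plant weighs 2.79 × 9.81 = 27.37 N and must supply an equal clockwise moment, so its lever arm about the knife-edge support is 10.36 / 27.37 = 0.379 m.
That puts it at 2.36 + 0.379 = 2.74 m from the left end.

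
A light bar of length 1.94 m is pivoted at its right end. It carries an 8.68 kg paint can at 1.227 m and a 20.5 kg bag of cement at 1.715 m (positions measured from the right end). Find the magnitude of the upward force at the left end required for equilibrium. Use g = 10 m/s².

About the right end:
Paint can: 8.68 × 10 = 86.8 N down at 1.227 m → arm 1.227 m, τ = 86.8 × 1.227 = 106.5 N·m counterclockwise.
Bag of cement: 20.5 × 10 = 205 N down at 1.715 m → arm 1.715 m, τ = 205 × 1.715 = 351.6 N·m counterclockwise.
Net moment of the loads = 458.1 N·m counterclockwise.
The upward force F acts at the left end, arm 1.94 m, giving F × 1.94 clockwise.
Setting net torque to zero: F × 1.94 = 458.1 → F = 458.1 / 1.94 = 236 N.

F ≈ 236 N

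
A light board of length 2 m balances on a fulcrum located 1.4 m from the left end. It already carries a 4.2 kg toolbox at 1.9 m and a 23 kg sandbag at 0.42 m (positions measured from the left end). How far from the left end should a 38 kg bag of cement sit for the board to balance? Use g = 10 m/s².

Choose the fulcrum (at 1.4 m from the left end) as the axis so the support reaction has zero arm there.
Toolbox: 4.2 × 10 = 42 N down at 1.9 m → arm 0.5 m, τ = 42 × 0.5 = 21 N·m clockwise.
Sandbag: 23 × 10 = 230 N down at 0.42 m → arm 0.98 m, τ = 230 × 0.98 = 225.4 N·m counterclockwise.
Net moment of existing loads = 204.4 N·m counterclockwise.
The bag of cement weighs 38 × 10 = 380 N and must supply an equal clockwise moment, so its lever arm about the fulcrum is 204.4 / 380 = 0.538 m.
That puts it at 1.4 + 0.538 = 1.94 m from the left end.

x ≈ 1.94 m from the left end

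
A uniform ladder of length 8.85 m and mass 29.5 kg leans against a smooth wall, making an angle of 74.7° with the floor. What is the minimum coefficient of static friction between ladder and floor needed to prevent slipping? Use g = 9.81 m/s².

Taking torques about the foot of the ladder:
Ladder weight 29.5×9.81 = 289.4 N acts at 4.425 m along the ladder; its horizontal arm is 4.425·cos74.7° = 1.168 m → τ = 338 N·m clockwise.
Wall normal N acts horizontally at the top; its moment arm is the height L sinθ = 8.85·sin74.7° = 8.536 m, counterclockwise.
Στ = 0 ⇒ N × 8.536 = 338 ⇒ N = 39.6 N.
ΣFx = 0 ⇒ f = N_wall = 39.6 N. ΣFy = 0 ⇒ N_floor = 289.4 N.
μ_min = f / N_floor = 39.6 / 289.4 = 0.137.

μ_min ≈ 0.137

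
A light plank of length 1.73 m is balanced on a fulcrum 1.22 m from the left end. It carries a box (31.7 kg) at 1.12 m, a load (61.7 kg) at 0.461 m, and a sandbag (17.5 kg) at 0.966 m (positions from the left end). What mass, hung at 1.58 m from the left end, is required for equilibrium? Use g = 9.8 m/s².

m ≈ 151 kg

Taking torques about the fulcrum (at 1.22 m from the left end):
Box: 31.7 × 9.8 = 310.7 N down at 1.12 m → arm 0.1 m, τ = 310.7 × 0.1 = 31.07 N·m counterclockwise.
Load: 61.7 × 9.8 = 604.7 N down at 0.461 m → arm 0.759 m, τ = 604.7 × 0.759 = 459 N·m counterclockwise.
Sandbag: 17.5 × 9.8 = 171.5 N down at 0.966 m → arm 0.254 m, τ = 171.5 × 0.254 = 43.56 N·m counterclockwise.
Net moment of known loads = 533.6 N·m counterclockwise.
An unknown mass m at 1.58 m has arm 0.36 m; its moment is m·g·0.36 clockwise.
Στ = 0 ⇒ m × 9.8 × 0.36 = 533.6 ⇒ m = 533.6 / (9.8 × 0.36) = 151 kg.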